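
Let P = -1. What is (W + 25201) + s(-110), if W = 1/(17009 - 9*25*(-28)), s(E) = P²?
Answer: 587433419/23309 ≈ 25202.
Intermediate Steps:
s(E) = 1 (s(E) = (-1)² = 1)
W = 1/23309 (W = 1/(17009 - 225*(-28)) = 1/(17009 + 6300) = 1/23309 ≈ 4.2902e-5)
(W + 25201) + s(-110) = (1/23309 + 25201) + 1 = 587410110/23309 + 1 = 587433419/23309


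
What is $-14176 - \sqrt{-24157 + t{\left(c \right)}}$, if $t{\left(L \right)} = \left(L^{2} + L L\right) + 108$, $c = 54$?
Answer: $-14176 - i \sqrt{18217} \approx -14176.0 - 134.97 i$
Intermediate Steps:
$t{\left(L \right)} = 108 + 2 L^{2}$ ($t{\left(L \right)} = \left(L^{2} + L^{2}\right) + 108 = 2 L^{2} + 108 = 108 + 2 L^{2}$)
$-14176 - \sqrt{-24157 + t{\left(c \right)}} = -14176 - \sqrt{-24157 + \left(108 + 2 \cdot 54^{2}\right)} = -14176 - \sqrt{-24157 + \left(108 + 2 \cdot 2916\right)} = -14176 - \sqrt{-24157 + \left(108 + 5832\right)} = -14176 - \sqrt{-24157 + 5940} = -14176 - \sqrt{-18217} = -14176 - i \sqrt{18217}$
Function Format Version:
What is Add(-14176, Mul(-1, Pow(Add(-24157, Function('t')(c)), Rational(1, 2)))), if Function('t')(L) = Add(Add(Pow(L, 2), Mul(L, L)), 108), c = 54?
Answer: Add(-14176, Mul(-1, I, Pow(18217, Rational(1, 2)))) ≈ Add(-14176., Mul(-134.97, I))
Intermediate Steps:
Function('t')(L) = Add(108, Mul(2, Pow(L, 2))) (Function('t')(L) = Add(Add(Pow(L, 2), Pow(L, 2)), 108) = Add(Mul(2, Pow(L, 2)), 108) = Add(108, Mul(2, Pow(L, 2))))
Add(-14176, Mul(-1, Pow(Add(-24157, Function('t')(c)), Rational(1, 2)))) = Add(-14176, Mul(-1, Pow(Add(-24157, Add(108, Mul(2, Pow(54, 2)))), Rational(1, 2)))) = Add(-14176, Mul(-1, Pow(Add(-24157, Add(108, Mul(2, 2916))), Rational(1, 2)))) = Add(-14176, Mul(-1, Pow(Add(-24157, Add(108, 5832)), Rational(1, 2)))) = Add(-14176, Mul(-1, Pow(Add(-24157, 5940), Rational(1, 2)))) = Add(-14176, Mul(-1, Pow(-18217, Rational(1, 2)))) = Add(-14176, Mul(-1, Mul(I, Pow(18217, Rational(1, 2))))) = Add(-14176, Mul(-1, I, Pow(18217, Rational(1, 2))))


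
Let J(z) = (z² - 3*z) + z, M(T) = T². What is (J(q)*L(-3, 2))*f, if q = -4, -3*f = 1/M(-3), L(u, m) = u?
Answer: 8/3 ≈ 2.6667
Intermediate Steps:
f = -1/27 (f = -1/(3*((-3)²)) = -⅓/9 = -⅓*⅑ = -1/27 ≈ -0.037037)
J(z) = z² - 2*z
(J(q)*L(-3, 2))*f = (-4*(-2 - 4)*(-3))*(-1/27) = (-4*(-6)*(-3))*(-1/27) = (24*(-3))*(-1/27) = -72*(-1/27) = 8/3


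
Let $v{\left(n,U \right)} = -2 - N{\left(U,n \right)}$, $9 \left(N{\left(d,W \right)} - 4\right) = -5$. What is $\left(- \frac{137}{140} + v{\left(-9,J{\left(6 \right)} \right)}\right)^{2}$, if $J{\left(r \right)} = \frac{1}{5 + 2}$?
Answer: $\frac{65496649}{1587600} \approx 41.255$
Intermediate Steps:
$N{\left(d,W \right)} = \frac{31}{9}$ ($N{\left(d,W \right)} = 4 + \frac{1}{9} \left(-5\right) = 4 - \frac{5}{9} = \frac{31}{9}$)
$J{\left(r \right)} = \frac{1}{7}$
$v{\left(n,U \right)} = - \frac{49}{9}$ ($v{\left(n,U \right)} = -2 - \frac{31}{9} = - \frac{49}{9}$)
$\left(- \frac{137}{140} + v{\left(-9,J{\left(6 \right)} \right)}\right)^{2} = \left(- \frac{137}{140} - \frac{49}{9}\right)^{2} = \left(- \frac{8093}{1260}\right)^{2} = \frac{65496649}{1587600}$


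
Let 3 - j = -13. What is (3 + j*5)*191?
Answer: 15853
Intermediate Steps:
j = 16 (j = 3 - 1*(-13) = 3 + 13 = 16)
(3 + j*5)*191 = (3 + 16*5)*191 = (3 + 80)*191 = 83*191 = 15853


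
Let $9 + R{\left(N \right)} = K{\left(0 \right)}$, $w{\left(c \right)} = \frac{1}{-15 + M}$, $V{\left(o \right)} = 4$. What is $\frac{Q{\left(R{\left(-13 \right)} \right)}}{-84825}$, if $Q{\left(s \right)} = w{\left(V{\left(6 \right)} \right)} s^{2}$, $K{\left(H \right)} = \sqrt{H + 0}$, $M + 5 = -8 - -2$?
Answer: $\frac{9}{245050} \approx 3.6727 \cdot 10^{-5}$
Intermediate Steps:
$M = -11$ ($M = -5 - 6 = -11$)
$K{\left(H \right)} = \sqrt{H}$
$w{\left(c \right)} = - \frac{1}{26}$ ($w{\left(c \right)} = \frac{1}{-15 - 11} = \frac{1}{-26} = - \frac{1}{26}$)
$R{\left(N \right)} = -9$ ($R{\left(N \right)} = -9 + \sqrt{0} = -9 + 0 = -9$)
$Q{\left(s \right)} = - \frac{s^{2}}{26}$
$\frac{Q{\left(R{\left(-13 \right)} \right)}}{-84825} = \frac{\left(- \frac{1}{26}\right) \left(-9\right)^{2}}{-84825} = \left(- \frac{1}{26}\right) 81 \left(- \frac{1}{84825}\right) = \left(- \frac{81}{26}\right) \left(- \frac{1}{84825}\right) = \frac{9}{245050}$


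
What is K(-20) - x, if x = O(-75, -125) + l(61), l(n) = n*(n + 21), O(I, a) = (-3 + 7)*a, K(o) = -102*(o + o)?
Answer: -422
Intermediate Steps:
K(o) = -204*o
O(I, a) = 4*a
l(n) = n*(21 + n)
x = 4502 (x = 4*(-125) + 61*(21 + 61) = -500 + 61*82 = -500 + 5002 = 4502)
K(-20) - x = -204*(-20) - 1*4502 = 4080 - 4502 = -422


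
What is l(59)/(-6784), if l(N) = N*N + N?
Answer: -885/1696 ≈ -0.52182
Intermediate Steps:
l(N) = N + N² (l(N) = N² + N = N + N²)
l(59)/(-6784) = (59*(1 + 59))/(-6784) = (59*60)*(-1/6784) = 3540*(-1/6784) = -885/1696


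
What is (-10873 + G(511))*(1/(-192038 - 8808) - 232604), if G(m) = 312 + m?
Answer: 234755854499625/100423 ≈ 2.3377e+9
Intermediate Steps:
(-10873 + G(511))*(1/(-192038 - 8808) - 232604) = (-10873 + (312 + 511))*(1/(-192038 - 8808) - 232604) = (-10873 + 823)*(1/(-200846) - 232604) = -10050*(-1/200846 - 232604) = -10050*(-46717582985/200846) = 234755854499625/100423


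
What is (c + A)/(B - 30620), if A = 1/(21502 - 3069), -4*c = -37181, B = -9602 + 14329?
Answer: -228452459/636380892 ≈ -0.35899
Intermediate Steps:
B = 4727
c = 37181/4 (c = -¼*(-37181) = 37181/4 ≈ 9295.3)
A = 1/18433 ≈ 5.4251e-5
(c + A)/(B - 30620) = (37181/4 + 1/18433)/(4727 - 30620) = (685357377/73732)/(-25893) = (685357377/73732)*(-1/25893) = -228452459/636380892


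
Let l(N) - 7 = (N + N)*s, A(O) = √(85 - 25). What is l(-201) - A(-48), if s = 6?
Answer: -2405 - 2*√15 ≈ -2412.7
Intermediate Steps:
A(O) = 2*√15 (A(O) = √60 = 2*√15)
l(N) = 7 + 12*N (l(N) = 7 + (N + N)*6 = 7 + (2*N)*6 = 7 + 12*N)
l(-201) - A(-48) = (7 + 12*(-201)) - 2*√15 = (7 - 2412) - 2*√15 = -2405 - 2*√15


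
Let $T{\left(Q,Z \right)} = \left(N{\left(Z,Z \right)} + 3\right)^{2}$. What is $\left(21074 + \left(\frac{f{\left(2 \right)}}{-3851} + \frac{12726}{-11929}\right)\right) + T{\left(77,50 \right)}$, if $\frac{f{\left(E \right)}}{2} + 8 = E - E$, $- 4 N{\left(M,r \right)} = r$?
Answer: $\frac{3888827014555}{183754316} \approx 21163.0$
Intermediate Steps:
$N{\left(M,r \right)} = - \frac{r}{4}$
$f{\left(E \right)} = -16$ ($f{\left(E \right)} = -16 + 2 \left(E - E\right) = -16 + 2 \cdot 0 = -16 + 0 = -16$)
$T{\left(Q,Z \right)} = \left(3 - \frac{Z}{4}\right)^{2}$ ($T{\left(Q,Z \right)} = \left(- \frac{Z}{4} + 3\right)^{2} = \left(3 - \frac{Z}{4}\right)^{2}$)
$\left(21074 + \left(\frac{f{\left(2 \right)}}{-3851} + \frac{12726}{-11929}\right)\right) + T{\left(77,50 \right)} = \left(21074 + \left(- \frac{16}{-3851} + \frac{12726}{-11929}\right)\right) + \frac{\left(-12 + 50\right)^{2}}{16} = \left(21074 + \left(\left(-16\right) \left(- \frac{1}{3851}\right) + 12726 \left(- \frac{1}{11929}\right)\right)\right) + \frac{38^{2}}{16} = \left(21074 + \left(\frac{16}{3851} - \frac{12726}{11929}\right)\right) + \frac{1}{16} \cdot 1444 = \left(21074 - \frac{48816962}{45938579}\right) + \frac{361}{4} = \frac{968060796884}{45938579} + \frac{361}{4} = \frac{3888827014555}{183754316}$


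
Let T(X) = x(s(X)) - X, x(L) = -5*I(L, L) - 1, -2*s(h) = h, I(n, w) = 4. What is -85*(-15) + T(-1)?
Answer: 1255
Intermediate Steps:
s(h) = -h/2
x(L) = -21 (x(L) = -5*4 - 1 = -20 - 1 = -21)
T(X) = -21 - X
-85*(-15) + T(-1) = -85*(-15) + (-21 - 1*(-1)) = 1275 + (-21 + 1) = 1275 - 20 = 1255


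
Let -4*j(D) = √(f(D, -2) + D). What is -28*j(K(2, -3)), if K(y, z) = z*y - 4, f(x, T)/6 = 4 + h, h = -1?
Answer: 14*√2 ≈ 19.799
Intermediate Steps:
f(x, T) = 18 (f(x, T) = 6*(4 - 1) = 6*3 = 18)
K(y, z) = -4 + y*z (K(y, z) = y*z - 4 = -4 + y*z)
j(D) = -√(18 + D)/4
-28*j(K(2, -3)) = -(-7)*√(18 + (-4 + 2*(-3))) = -(-7)*√(18 + (-4 - 6)) = -(-7)*√(18 - 10) = -(-7)*√8 = -(-7)*2*√2 = -(-14)*√2 = 14*√2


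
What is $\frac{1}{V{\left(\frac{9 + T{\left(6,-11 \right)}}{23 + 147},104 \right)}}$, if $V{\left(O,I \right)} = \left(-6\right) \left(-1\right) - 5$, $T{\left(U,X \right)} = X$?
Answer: $1$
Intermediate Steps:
$V{\left(O,I \right)} = 1$ ($V{\left(O,I \right)} = 6 - 5 = 1$)
$\frac{1}{V{\left(\frac{9 + T{\left(6,-11 \right)}}{23 + 147},104 \right)}} = 1^{-1} = 1$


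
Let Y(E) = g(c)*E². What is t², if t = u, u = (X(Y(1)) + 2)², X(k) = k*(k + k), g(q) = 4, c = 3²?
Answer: 1336336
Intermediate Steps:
c = 9
Y(E) = 4*E²
X(k) = 2*k² (X(k) = k*(2*k) = 2*k²)
u = 1156 (u = (2*(4*1²)² + 2)² = (2*(4*1)² + 2)² = (2*4² + 2)² = (2*16 + 2)² = (32 + 2)² = 34² = 1156)
t = 1156
t² = 1156² = 1336336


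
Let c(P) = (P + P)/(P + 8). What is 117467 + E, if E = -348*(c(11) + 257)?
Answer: 524933/19 ≈ 27628.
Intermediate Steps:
c(P) = 2*P/(8 + P) (c(P) = (2*P)/(8 + P) = 2*P/(8 + P))
E = -1706940/19 (E = -348*(2*11/(8 + 11) + 257) = -348*(2*11/19 + 257) = -348*(2*11*(1/19) + 257) = -348*(22/19 + 257) = -348*4905/19 = -1706940/19 ≈ -89839.)
117467 + E = 117467 - 1706940/19 = 524933/19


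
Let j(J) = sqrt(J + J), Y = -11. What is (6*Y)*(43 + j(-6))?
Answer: -2838 - 132*I*sqrt(3) ≈ -2838.0 - 228.63*I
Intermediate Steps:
j(J) = sqrt(2)*sqrt(J) (j(J) = sqrt(2*J) = sqrt(2)*sqrt(J))
(6*Y)*(43 + j(-6)) = (6*(-11))*(43 + sqrt(2)*sqrt(-6)) = -66*(43 + sqrt(2)*(I*sqrt(6))) = -66*(43 + 2*I*sqrt(3)) = -2838 - 132*I*sqrt(3)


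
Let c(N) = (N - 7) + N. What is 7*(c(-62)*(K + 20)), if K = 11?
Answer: -28427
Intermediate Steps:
c(N) = -7 + 2*N (c(N) = (-7 + N) + N = -7 + 2*N)
7*(c(-62)*(K + 20)) = 7*((-7 + 2*(-62))*(11 + 20)) = 7*((-7 - 124)*31) = 7*(-131*31) = 7*(-4061) = -28427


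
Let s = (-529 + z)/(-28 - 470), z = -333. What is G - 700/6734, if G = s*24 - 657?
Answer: -24575073/39923 ≈ -615.56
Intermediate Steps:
s = 431/249 (s = (-529 - 333)/(-28 - 470) = -862/(-498) = -862*(-1/498) = 431/249 ≈ 1.7309)
G = -51083/83 (G = (431/249)*24 - 657 = 3448/83 - 657 = -51083/83 ≈ -615.46)
G - 700/6734 = -51083/83 - 700/6734 = -51083/83 - 1*50/481 = -51083/83 - 50/481 = -24575073/39923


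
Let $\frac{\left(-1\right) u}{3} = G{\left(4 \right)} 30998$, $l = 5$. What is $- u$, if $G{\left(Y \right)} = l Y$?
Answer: $1859880$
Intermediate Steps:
$G{\left(Y \right)} = 5 Y$
$u = -1859880$ ($u = - 3 \cdot 5 \cdot 4 \cdot 30998 = - 3 \cdot 20 \cdot 30998 = \left(-3\right) 619960 = -1859880$)
$- u = \left(-1\right) \left(-1859880\right) = 1859880$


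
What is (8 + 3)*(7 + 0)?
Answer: 77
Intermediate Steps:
(8 + 3)*(7 + 0) = 11*7 = 77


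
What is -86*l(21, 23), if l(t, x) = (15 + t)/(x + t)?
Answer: -774/11 ≈ -70.364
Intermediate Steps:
l(t, x) = (15 + t)/(t + x)
-86*l(21, 23) = -86*(15 + 21)/(21 + 23) = -86*36/44 = -43*36/22 = -86*9/11 = -774/11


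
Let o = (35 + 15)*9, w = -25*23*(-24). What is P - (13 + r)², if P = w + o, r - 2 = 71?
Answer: 6854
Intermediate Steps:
r = 73 (r = 2 + 71 = 73)
w = 13800 (w = -575*(-24) = 13800)
o = 450 (o = 50*9 = 450)
P = 14250 (P = 13800 + 450 = 14250)
P - (13 + r)² = 14250 - (13 + 73)² = 14250 - 1*86² = 14250 - 1*7396 = 14250 - 7396 = 6854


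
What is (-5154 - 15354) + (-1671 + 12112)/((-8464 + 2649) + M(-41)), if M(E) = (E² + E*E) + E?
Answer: -51157393/2494 ≈ -20512.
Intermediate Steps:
M(E) = E + 2*E² (M(E) = (E² + E²) + E = 2*E² + E = E + 2*E²)
(-5154 - 15354) + (-1671 + 12112)/((-8464 + 2649) + M(-41)) = (-5154 - 15354) + (-1671 + 12112)/((-8464 + 2649) - 41*(1 + 2*(-41))) = -20508 + 10441/(-5815 - 41*(1 - 82)) = -20508 + 10441/(-5815 - 41*(-81)) = -20508 + 10441/(-5815 + 3321) = -20508 + 10441/(-2494) = -20508 + 10441*(-1/2494) = -20508 - 10441/2494 = -51157393/2494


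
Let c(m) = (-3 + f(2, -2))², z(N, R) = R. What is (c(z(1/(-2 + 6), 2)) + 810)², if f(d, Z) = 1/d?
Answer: 10660225/16 ≈ 6.6626e+5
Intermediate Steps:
c(m) = 25/4 (c(m) = (-3 + 1/2)² = (-3 + ½)² = (-5/2)² = 25/4)
(c(z(1/(-2 + 6), 2)) + 810)² = (25/4 + 810)² = (3265/4)² = 10660225/16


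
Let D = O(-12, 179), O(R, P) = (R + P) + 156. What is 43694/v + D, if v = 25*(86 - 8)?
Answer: 336772/975 ≈ 345.41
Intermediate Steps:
v = 1950 (v = 25*78 = 1950)
O(R, P) = 156 + P + R (O(R, P) = (P + R) + 156 = 156 + P + R)
D = 323 (D = 156 + 179 - 12 = 323)
43694/v + D = 43694/1950 + 323 = 43694*(1/1950) + 323 = 21847/975 + 323 = 336772/975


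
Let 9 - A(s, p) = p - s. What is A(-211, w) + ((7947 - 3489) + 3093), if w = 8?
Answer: 7341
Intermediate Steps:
A(s, p) = 9 + s - p (A(s, p) = 9 - (p - s) = 9 + (s - p) = 9 + s - p)
A(-211, w) + ((7947 - 3489) + 3093) = (9 - 211 - 1*8) + ((7947 - 3489) + 3093) = (9 - 211 - 8) + (4458 + 3093) = -210 + 7551 = 7341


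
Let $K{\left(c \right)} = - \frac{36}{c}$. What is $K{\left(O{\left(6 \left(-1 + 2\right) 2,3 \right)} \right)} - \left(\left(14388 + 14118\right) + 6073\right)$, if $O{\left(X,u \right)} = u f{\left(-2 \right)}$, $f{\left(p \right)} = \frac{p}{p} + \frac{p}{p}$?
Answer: $-34585$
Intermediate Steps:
$f{\left(p \right)} = 2$ ($f{\left(p \right)} = 1 + 1 = 2$)
$O{\left(X,u \right)} = 2 u$ ($O{\left(X,u \right)} = u 2 = 2 u$)
$K{\left(O{\left(6 \left(-1 + 2\right) 2,3 \right)} \right)} - \left(\left(14388 + 14118\right) + 6073\right) = - \frac{36}{2 \cdot 3} - \left(\left(14388 + 14118\right) + 6073\right) = - \frac{36}{6} - \left(28506 + 6073\right) = \left(-36\right) \frac{1}{6} - 34579 = -6 - 34579 = -34585$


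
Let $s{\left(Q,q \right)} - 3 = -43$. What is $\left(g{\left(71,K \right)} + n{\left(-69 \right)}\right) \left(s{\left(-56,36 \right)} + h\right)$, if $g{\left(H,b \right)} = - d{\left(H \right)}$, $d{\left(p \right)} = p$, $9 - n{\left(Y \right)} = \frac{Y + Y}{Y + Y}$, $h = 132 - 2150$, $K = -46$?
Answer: $129654$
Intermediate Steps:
$h = -2018$ ($h = 132 - 2150 = -2018$)
$s{\left(Q,q \right)} = -40$ ($s{\left(Q,q \right)} = 3 - 43 = -40$)
$n{\left(Y \right)} = 8$ ($n{\left(Y \right)} = 9 - \frac{Y + Y}{Y + Y} = 9 - \frac{2 Y}{2 Y} = 9 - 2 Y \frac{1}{2 Y} = 9 - 1 = 8$)
$g{\left(H,b \right)} = - H$
$\left(g{\left(71,K \right)} + n{\left(-69 \right)}\right) \left(s{\left(-56,36 \right)} + h\right) = \left(\left(-1\right) 71 + 8\right) \left(-40 - 2018\right) = \left(-71 + 8\right) \left(-2058\right) = \left(-63\right) \left(-2058\right) = 129654$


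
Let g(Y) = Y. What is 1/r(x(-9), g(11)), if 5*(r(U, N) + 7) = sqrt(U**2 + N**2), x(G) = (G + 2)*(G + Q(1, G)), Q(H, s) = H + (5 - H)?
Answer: -35/64 - sqrt(905)/64 ≈ -1.0169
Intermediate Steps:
Q(H, s) = 5
x(G) = (2 + G)*(5 + G) (x(G) = (G + 2)*(G + 5) = (2 + G)*(5 + G))
r(U, N) = -7 + sqrt(N**2 + U**2)/5 (r(U, N) = -7 + sqrt(U**2 + N**2)/5 = -7 + sqrt(N**2 + U**2)/5)
1/r(x(-9), g(11)) = 1/(-7 + sqrt(11**2 + (10 + (-9)**2 + 7*(-9))**2)/5) = 1/(-7 + sqrt(121 + (10 + 81 - 63)**2)/5) = 1/(-7 + sqrt(121 + 28**2)/5) = 1/(-7 + sqrt(121 + 784)/5) = 1/(-7 + sqrt(905)/5)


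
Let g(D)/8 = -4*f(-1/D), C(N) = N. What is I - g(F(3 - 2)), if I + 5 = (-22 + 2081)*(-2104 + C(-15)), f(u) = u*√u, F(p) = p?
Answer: -4363026 - 32*I ≈ -4.363e+6 - 32.0*I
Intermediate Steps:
f(u) = u^(3/2)
g(D) = -32*(-1/D)^(3/2) (g(D) = 8*(-4*(-1/D)^(3/2)) = -32*(-1/D)^(3/2))
I = -4363026 (I = -5 + (-22 + 2081)*(-2104 - 15) = -5 + 2059*(-2119) = -5 - 4363021 = -4363026)
I - g(F(3 - 2)) = -4363026 - (-32)*(-1/(3 - 2))^(3/2) = -4363026 - (-32)*(-1/1)^(3/2) = -4363026 - (-32)*(-1*1)^(3/2) = -4363026 - (-32)*(-1)^(3/2) = -4363026 - (-32)*(-I) = -4363026 - 32*I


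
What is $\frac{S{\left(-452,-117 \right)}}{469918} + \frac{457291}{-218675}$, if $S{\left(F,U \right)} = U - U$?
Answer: $- \frac{457291}{218675} \approx -2.0912$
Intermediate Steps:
$S{\left(F,U \right)} = 0$
$\frac{S{\left(-452,-117 \right)}}{469918} + \frac{457291}{-218675} = \frac{0}{469918} + \frac{457291}{-218675} = 0 \cdot \frac{1}{469918} + 457291 \left(- \frac{1}{218675}\right) = 0 - \frac{457291}{218675} = - \frac{457291}{218675}$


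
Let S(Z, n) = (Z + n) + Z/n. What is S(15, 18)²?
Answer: 41209/36 ≈ 1144.7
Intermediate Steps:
S(Z, n) = Z + n + Z/n
S(15, 18)² = (15 + 18 + 15/18)² = (15 + 18 + 15*(1/18))² = (15 + 18 + ⅚)² = (203/6)² = 41209/36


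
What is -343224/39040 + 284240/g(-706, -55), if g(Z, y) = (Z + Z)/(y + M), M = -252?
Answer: 106444104841/1722640 ≈ 61791.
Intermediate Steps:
g(Z, y) = 2*Z/(-252 + y) (g(Z, y) = (Z + Z)/(y - 252) = (2*Z)/(-252 + y) = 2*Z/(-252 + y))
-343224/39040 + 284240/g(-706, -55) = -343224/39040 + 284240/((2*(-706)/(-252 - 55))) = -343224*1/39040 + 284240/((2*(-706)/(-307))) = -42903/4880 + 284240/((2*(-706)*(-1/307))) = -42903/4880 + 284240/(1412/307) = -42903/4880 + 284240*(307/1412) = -42903/4880 + 21815420/353 = 106444104841/1722640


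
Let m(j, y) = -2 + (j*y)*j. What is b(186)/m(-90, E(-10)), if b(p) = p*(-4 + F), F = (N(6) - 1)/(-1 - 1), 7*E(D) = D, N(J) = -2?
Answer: 3255/81014 ≈ 0.040178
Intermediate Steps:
E(D) = D/7
F = 3/2 (F = (-2 - 1)/(-1 - 1) = -3/(-2) = -3*(-½) = 3/2 ≈ 1.5000)
m(j, y) = -2 + y*j²
b(p) = -5*p/2 (b(p) = p*(-4 + 3/2) = p*(-5/2) = -5*p/2)
b(186)/m(-90, E(-10)) = (-5/2*186)/(-2 + ((⅐)*(-10))*(-90)²) = -465/(-2 - 10/7*8100) = -465/(-2 - 81000/7) = -465/(-81014/7) = -465*(-7/81014) = 3255/81014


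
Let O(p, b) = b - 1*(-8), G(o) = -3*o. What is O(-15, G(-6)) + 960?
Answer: 986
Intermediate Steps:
O(p, b) = 8 + b (O(p, b) = b + 8 = 8 + b)
O(-15, G(-6)) + 960 = (8 - 3*(-6)) + 960 = (8 + 18) + 960 = 26 + 960 = 986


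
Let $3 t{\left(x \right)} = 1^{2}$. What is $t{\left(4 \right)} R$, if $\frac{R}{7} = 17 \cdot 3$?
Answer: $119$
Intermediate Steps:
$t{\left(x \right)} = \frac{1}{3}$ ($t{\left(x \right)} = \frac{1^{2}}{3} = \frac{1}{3} \cdot 1 = \frac{1}{3}$)
$R = 357$ ($R = 7 \cdot 17 \cdot 3 = 7 \cdot 51 = 357$)
$t{\left(4 \right)} R = \frac{1}{3} \cdot 357 = 119$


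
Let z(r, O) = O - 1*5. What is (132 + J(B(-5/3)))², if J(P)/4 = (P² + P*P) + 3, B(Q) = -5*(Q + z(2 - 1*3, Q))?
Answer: 15950679616/81 ≈ 1.9692e+8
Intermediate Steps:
z(r, O) = -5 + O (z(r, O) = O - 5 = -5 + O)
B(Q) = 25 - 10*Q (B(Q) = -5*(Q + (-5 + Q)) = -5*(-5 + 2*Q) = 25 - 10*Q)
J(P) = 12 + 8*P² (J(P) = 4*((P² + P*P) + 3) = 4*((P² + P²) + 3) = 4*(2*P² + 3) = 4*(3 + 2*P²) = 12 + 8*P²)
(132 + J(B(-5/3)))² = (132 + (12 + 8*(25 - (-50)/3)²))² = (132 + (12 + 8*(25 - 10*(-5/3))²))² = (132 + (12 + 8*(25 + 50/3)²))² = (132 + (12 + 8*(125/3)²))² = (132 + (12 + 8*(15625/9)))² = (132 + (12 + 125000/9))² = (132 + 125108/9)² = (126296/9)² = 15950679616/81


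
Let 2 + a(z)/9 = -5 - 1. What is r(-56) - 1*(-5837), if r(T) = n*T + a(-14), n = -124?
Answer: 12709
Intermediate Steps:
a(z) = -72 (a(z) = -18 + 9*(-5 - 1) = -18 + 9*(-6) = -18 - 54 = -72)
r(T) = -72 - 124*T (r(T) = -124*T - 72 = -72 - 124*T)
r(-56) - 1*(-5837) = (-72 - 124*(-56)) - 1*(-5837) = (-72 + 6944) + 5837 = 6872 + 5837 = 12709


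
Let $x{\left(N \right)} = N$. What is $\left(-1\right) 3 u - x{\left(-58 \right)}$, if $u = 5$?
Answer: $43$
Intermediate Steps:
$\left(-1\right) 3 u - x{\left(-58 \right)} = \left(-1\right) 3 \cdot 5 - -58 = \left(-3\right) 5 + 58 = -15 + 58 = 43$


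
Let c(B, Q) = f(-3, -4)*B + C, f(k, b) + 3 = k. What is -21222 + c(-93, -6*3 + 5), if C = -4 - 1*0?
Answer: -20668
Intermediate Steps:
f(k, b) = -3 + k
C = -4 (C = -4 + 0 = -4)
c(B, Q) = -4 - 6*B (c(B, Q) = (-3 - 3)*B - 4 = -6*B - 4 = -4 - 6*B)
-21222 + c(-93, -6*3 + 5) = -21222 + (-4 - 6*(-93)) = -21222 + (-4 + 558) = -21222 + 554 = -20668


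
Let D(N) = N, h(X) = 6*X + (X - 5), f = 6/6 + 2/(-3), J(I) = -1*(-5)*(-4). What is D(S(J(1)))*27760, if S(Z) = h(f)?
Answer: -222080/3 ≈ -74027.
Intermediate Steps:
J(I) = -20 (J(I) = 5*(-4) = -20)
f = ⅓ (f = 6*(⅙) + 2*(-⅓) = 1 - ⅔ = ⅓ ≈ 0.33333)
h(X) = -5 + 7*X (h(X) = 6*X + (-5 + X) = -5 + 7*X)
S(Z) = -8/3 (S(Z) = -5 + 7*(⅓) = -5 + 7/3 = -8/3)
D(S(J(1)))*27760 = -8/3*27760 = -222080/3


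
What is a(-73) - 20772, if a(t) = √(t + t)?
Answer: -20772 + I*√146 ≈ -20772.0 + 12.083*I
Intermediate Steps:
a(t) = √2*√t (a(t) = √(2*t) = √2*√t)
a(-73) - 20772 = √2*√(-73) - 20772 = √2*(I*√73) - 20772 = I*√146 - 20772 = -20772 + I*√146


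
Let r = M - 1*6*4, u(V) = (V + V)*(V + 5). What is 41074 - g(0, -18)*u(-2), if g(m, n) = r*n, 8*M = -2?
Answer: 46312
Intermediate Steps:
M = -¼ (M = (⅛)*(-2) = -¼ ≈ -0.25000)
u(V) = 2*V*(5 + V) (u(V) = (2*V)*(5 + V) = 2*V*(5 + V))
r = -97/4 (r = -¼ - 1*6*4 = -¼ - 6*4 = -¼ - 24 = -97/4 ≈ -24.250)
g(m, n) = -97*n/4
41074 - g(0, -18)*u(-2) = 41074 - (-97/4*(-18))*2*(-2)*(5 - 2) = 41074 - 873*2*(-2)*3/2 = 41074 - 873*(-12)/2 = 41074 - 1*(-5238) = 41074 + 5238 = 46312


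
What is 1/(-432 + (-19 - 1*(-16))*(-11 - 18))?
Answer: -1/345 ≈ -0.0028986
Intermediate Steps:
1/(-432 + (-19 - 1*(-16))*(-11 - 18)) = 1/(-432 + (-19 + 16)*(-29)) = 1/(-432 - 3*(-29)) = 1/(-432 + 87) = 1/(-345) = -1/345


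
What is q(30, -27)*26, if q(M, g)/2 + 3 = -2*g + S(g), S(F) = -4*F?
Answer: 8268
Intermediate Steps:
q(M, g) = -6 - 12*g (q(M, g) = -6 + 2*(-2*g - 4*g) = -6 + 2*(-6*g) = -6 - 12*g)
q(30, -27)*26 = (-6 - 12*(-27))*26 = (-6 + 324)*26 = 318*26 = 8268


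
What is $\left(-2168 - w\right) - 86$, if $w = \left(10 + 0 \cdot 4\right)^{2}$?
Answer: $-2354$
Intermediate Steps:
$w = 100$ ($w = \left(10 + 0\right)^{2} = 10^{2} = 100$)
$\left(-2168 - w\right) - 86 = \left(-2168 - 100\right) - 86 = -2268 - 86 = -2354$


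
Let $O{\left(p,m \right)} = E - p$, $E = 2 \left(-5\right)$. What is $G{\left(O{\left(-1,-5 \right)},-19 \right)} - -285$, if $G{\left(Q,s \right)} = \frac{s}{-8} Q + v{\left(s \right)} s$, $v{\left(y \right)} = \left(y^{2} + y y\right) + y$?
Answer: $- \frac{104747}{8} \approx -13093.0$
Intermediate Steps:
$E = -10$
$v{\left(y \right)} = y + 2 y^{2}$ ($v{\left(y \right)} = \left(y^{2} + y^{2}\right) + y = 2 y^{2} + y = y + 2 y^{2}$)
$O{\left(p,m \right)} = -10 - p$
$G{\left(Q,s \right)} = s^{2} \left(1 + 2 s\right) - \frac{Q s}{8}$ ($G{\left(Q,s \right)} = \frac{s}{-8} Q + s \left(1 + 2 s\right) s = s \left(- \frac{1}{8}\right) Q + s^{2} \left(1 + 2 s\right) = - \frac{s}{8} Q + s^{2} \left(1 + 2 s\right) = - \frac{Q s}{8} + s^{2} \left(1 + 2 s\right) = s^{2} \left(1 + 2 s\right) - \frac{Q s}{8}$)
$G{\left(O{\left(-1,-5 \right)},-19 \right)} - -285 = \frac{1}{8} \left(-19\right) \left(- (-10 - -1) + 8 \left(-19\right) + 16 \left(-19\right)^{2}\right) - -285 = \frac{1}{8} \left(-19\right) \left(- (-10 + 1) - 152 + 16 \cdot 361\right) + 285 = \frac{1}{8} \left(-19\right) \left(\left(-1\right) \left(-9\right) - 152 + 5776\right) + 285 = \frac{1}{8} \left(-19\right) \left(9 - 152 + 5776\right) + 285 = \frac{1}{8} \left(-19\right) 5633 + 285 = - \frac{107027}{8} + 285 = - \frac{104747}{8}$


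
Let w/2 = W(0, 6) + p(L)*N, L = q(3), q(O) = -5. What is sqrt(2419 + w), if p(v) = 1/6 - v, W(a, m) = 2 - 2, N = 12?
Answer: sqrt(2543) ≈ 50.428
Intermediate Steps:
W(a, m) = 0
L = -5
p(v) = 1/6 - v
w = 124 (w = 2*(0 + (1/6 - 1*(-5))*12) = 2*(0 + (1/6 + 5)*12) = 2*(0 + (31/6)*12) = 2*(0 + 62) = 2*62 = 124)
sqrt(2419 + w) = sqrt(2419 + 124) = sqrt(2543)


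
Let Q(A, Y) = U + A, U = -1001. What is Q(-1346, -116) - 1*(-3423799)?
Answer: 3421452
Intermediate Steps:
Q(A, Y) = -1001 + A
Q(-1346, -116) - 1*(-3423799) = (-1001 - 1346) - 1*(-3423799) = -2347 + 3423799 = 3421452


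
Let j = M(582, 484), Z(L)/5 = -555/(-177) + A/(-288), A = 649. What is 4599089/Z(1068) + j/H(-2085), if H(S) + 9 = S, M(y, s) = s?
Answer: 81820645004846/78467415 ≈ 1.0427e+6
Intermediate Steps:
H(S) = -9 + S
Z(L) = 74945/16992 (Z(L) = 5*(-555/(-177) + 649/(-288)) = 5*(-555*(-1/177) + 649*(-1/288)) = 5*(185/59 - 649/288) = 5*(14989/16992) = 74945/16992)
j = 484
4599089/Z(1068) + j/H(-2085) = 4599089/(74945/16992) + 484/(-9 - 2085) = 4599089*(16992/74945) + 484/(-2094) = 78147720288/74945 + 484*(-1/2094) = 78147720288/74945 - 242/1047 = 81820645004846/78467415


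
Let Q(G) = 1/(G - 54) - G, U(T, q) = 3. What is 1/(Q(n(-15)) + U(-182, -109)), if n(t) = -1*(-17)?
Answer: -37/519 ≈ -0.071291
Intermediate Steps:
n(t) = 17
Q(G) = 1/(-54 + G) - G
1/(Q(n(-15)) + U(-182, -109)) = 1/((1 - 1*17² + 54*17)/(-54 + 17) + 3) = 1/((1 - 1*289 + 918)/(-37) + 3) = 1/(-(1 - 289 + 918)/37 + 3) = 1/(-1/37*630 + 3) = 1/(-630/37 + 3) = 1/(-519/37) = -37/519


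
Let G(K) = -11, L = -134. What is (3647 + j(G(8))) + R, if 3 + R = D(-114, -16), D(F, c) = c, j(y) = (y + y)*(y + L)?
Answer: 6818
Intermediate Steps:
j(y) = 2*y*(-134 + y) (j(y) = (y + y)*(y - 134) = (2*y)*(-134 + y) = 2*y*(-134 + y))
R = -19 (R = -3 - 16 = -19)
(3647 + j(G(8))) + R = (3647 + 2*(-11)*(-134 - 11)) - 19 = (3647 + 2*(-11)*(-145)) - 19 = (3647 + 3190) - 19 = 6837 - 19 = 6818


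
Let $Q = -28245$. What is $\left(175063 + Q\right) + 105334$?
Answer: $252152$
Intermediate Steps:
$\left(175063 + Q\right) + 105334 = \left(175063 - 28245\right) + 105334 = 146818 + 105334 = 252152$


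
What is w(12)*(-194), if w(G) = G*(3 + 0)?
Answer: -6984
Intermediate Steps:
w(G) = 3*G (w(G) = G*3 = 3*G)
w(12)*(-194) = (3*12)*(-194) = 36*(-194) = -6984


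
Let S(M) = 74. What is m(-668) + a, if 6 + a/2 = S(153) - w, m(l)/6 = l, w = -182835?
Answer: 361798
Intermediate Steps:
m(l) = 6*l
a = 365806 (a = -12 + 2*(74 - 1*(-182835)) = -12 + 2*(74 + 182835) = -12 + 2*182909 = -12 + 365818 = 365806)
m(-668) + a = 6*(-668) + 365806 = -4008 + 365806 = 361798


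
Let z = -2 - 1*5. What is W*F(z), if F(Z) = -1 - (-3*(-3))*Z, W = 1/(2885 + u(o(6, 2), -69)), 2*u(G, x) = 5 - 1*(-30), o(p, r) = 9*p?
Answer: 124/5805 ≈ 0.021361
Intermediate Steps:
z = -7 (z = -2 - 5 = -7)
u(G, x) = 35/2 (u(G, x) = (5 - 1*(-30))/2 = (5 + 30)/2 = (½)*35 = 35/2)
W = 2/5805 (W = 1/(2885 + 35/2) = 1/(5805/2) = 2/5805 ≈ 0.00034453)
F(Z) = -1 - 9*Z
W*F(z) = 2*(-1 - 9*(-7))/5805 = 2*(-1 + 63)/5805 = (2/5805)*62 = 124/5805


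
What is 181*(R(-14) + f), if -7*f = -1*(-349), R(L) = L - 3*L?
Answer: -27693/7 ≈ -3956.1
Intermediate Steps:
R(L) = -2*L
f = -349/7 (f = -(-1)*(-349)/7 = -⅐*349 = -349/7 ≈ -49.857)
181*(R(-14) + f) = 181*(-2*(-14) - 349/7) = 181*(28 - 349/7) = 181*(-153/7) = -27693/7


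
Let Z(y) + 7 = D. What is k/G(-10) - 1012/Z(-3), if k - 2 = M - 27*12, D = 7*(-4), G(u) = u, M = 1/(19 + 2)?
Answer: 12833/210 ≈ 61.109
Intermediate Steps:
M = 1/21 ≈ 0.047619
D = -28
Z(y) = -35 (Z(y) = -7 - 28 = -35)
k = -6761/21 (k = 2 + (1/21 - 27*12) = 2 + (1/21 - 324) = 2 - 6803/21 = -6761/21 ≈ -321.95)
k/G(-10) - 1012/Z(-3) = -6761/21/(-10) - 1012/(-35) = -6761/21*(-1/10) - 1012*(-1/35) = 6761/210 + 1012/35 = 12833/210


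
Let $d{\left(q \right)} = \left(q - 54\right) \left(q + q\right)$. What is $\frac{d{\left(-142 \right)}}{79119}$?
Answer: $\frac{55664}{79119} \approx 0.70355$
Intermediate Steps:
$d{\left(q \right)} = 2 q \left(-54 + q\right)$ ($d{\left(q \right)} = \left(-54 + q\right) 2 q = 2 q \left(-54 + q\right)$)
$\frac{d{\left(-142 \right)}}{79119} = \frac{2 \left(-142\right) \left(-54 - 142\right)}{79119} = 2 \left(-142\right) \left(-196\right) \frac{1}{79119} = 55664 \cdot \frac{1}{79119} = \frac{55664}{79119}$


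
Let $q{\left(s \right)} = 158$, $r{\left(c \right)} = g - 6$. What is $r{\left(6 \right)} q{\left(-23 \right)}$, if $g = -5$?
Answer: $-1738$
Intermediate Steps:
$r{\left(c \right)} = -11$ ($r{\left(c \right)} = -5 - 6 = -11$)
$r{\left(6 \right)} q{\left(-23 \right)} = \left(-11\right) 158 = -1738$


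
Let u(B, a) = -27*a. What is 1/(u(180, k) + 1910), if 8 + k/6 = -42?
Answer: 1/10010 ≈ 9.9900e-5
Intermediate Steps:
k = -300 (k = -48 + 6*(-42) = -48 - 252 = -300)
1/(u(180, k) + 1910) = 1/(-27*(-300) + 1910) = 1/(8100 + 1910) = 1/10010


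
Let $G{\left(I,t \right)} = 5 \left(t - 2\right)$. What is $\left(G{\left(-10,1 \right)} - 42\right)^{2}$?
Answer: $2209$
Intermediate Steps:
$G{\left(I,t \right)} = -10 + 5 t$ ($G{\left(I,t \right)} = 5 \left(-2 + t\right) = -10 + 5 t$)
$\left(G{\left(-10,1 \right)} - 42\right)^{2} = \left(\left(-10 + 5 \cdot 1\right) - 42\right)^{2} = \left(\left(-10 + 5\right) - 42\right)^{2} = \left(-5 - 42\right)^{2} = \left(-47\right)^{2} = 2209$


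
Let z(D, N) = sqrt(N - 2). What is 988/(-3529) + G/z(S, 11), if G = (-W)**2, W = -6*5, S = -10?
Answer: 1057712/3529 ≈ 299.72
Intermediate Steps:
z(D, N) = sqrt(-2 + N)
W = -30
G = 900 (G = (-1*(-30))**2 = 30**2 = 900)
988/(-3529) + G/z(S, 11) = 988/(-3529) + 900/(sqrt(-2 + 11)) = 988*(-1/3529) + 900/(sqrt(9)) = -988/3529 + 900/3 = -988/3529 + 900*(1/3) = -988/3529 + 300 = 1057712/3529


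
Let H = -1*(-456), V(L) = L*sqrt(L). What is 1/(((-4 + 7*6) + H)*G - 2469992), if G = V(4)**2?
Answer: -1/2438376 ≈ -4.1011e-7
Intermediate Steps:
V(L) = L**(3/2)
G = 64 (G = (4**(3/2))**2 = 8**2 = 64)
H = 456
1/(((-4 + 7*6) + H)*G - 2469992) = 1/(((-4 + 7*6) + 456)*64 - 2469992) = 1/(((-4 + 42) + 456)*64 - 2469992) = 1/((38 + 456)*64 - 2469992) = 1/(494*64 - 2469992) = 1/(31616 - 2469992) = 1/(-2438376) = -1/2438376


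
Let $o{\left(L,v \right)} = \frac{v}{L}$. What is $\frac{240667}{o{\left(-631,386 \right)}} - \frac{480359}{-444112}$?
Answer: $- \frac{33721526193825}{85713616} \approx -3.9342 \cdot 10^{5}$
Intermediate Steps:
$\frac{240667}{o{\left(-631,386 \right)}} - \frac{480359}{-444112} = \frac{240667}{386 \frac{1}{-631}} - \frac{480359}{-444112} = \frac{240667}{386 \left(- \frac{1}{631}\right)} - - \frac{480359}{444112} = \frac{240667}{- \frac{386}{631}} + \frac{480359}{444112} = 240667 \left(- \frac{631}{386}\right) + \frac{480359}{444112} = - \frac{151860877}{386} + \frac{480359}{444112} = - \frac{33721526193825}{85713616}$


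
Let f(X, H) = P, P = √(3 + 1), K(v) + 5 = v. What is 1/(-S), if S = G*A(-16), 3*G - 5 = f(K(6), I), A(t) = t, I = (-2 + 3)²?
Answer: 3/112 ≈ 0.026786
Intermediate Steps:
I = 1 (I = 1² = 1)
K(v) = -5 + v
P = 2 (P = √4 = 2)
f(X, H) = 2
G = 7/3 (G = 5/3 + (⅓)*2 = 5/3 + ⅔ = 7/3 ≈ 2.3333)
S = -112/3 (S = (7/3)*(-16) = -112/3 ≈ -37.333)
1/(-S) = 1/(-1*(-112/3)) = 1/(112/3) = 3/112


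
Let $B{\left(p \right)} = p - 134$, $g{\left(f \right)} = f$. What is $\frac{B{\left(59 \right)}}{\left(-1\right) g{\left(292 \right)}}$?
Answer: $\frac{75}{292} \approx 0.25685$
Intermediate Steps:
$B{\left(p \right)} = -134 + p$ ($B{\left(p \right)} = p - 134 = -134 + p$)
$\frac{B{\left(59 \right)}}{\left(-1\right) g{\left(292 \right)}} = \frac{-134 + 59}{\left(-1\right) 292} = - \frac{75}{-292} = \left(-75\right) \left(- \frac{1}{292}\right) = \frac{75}{292}$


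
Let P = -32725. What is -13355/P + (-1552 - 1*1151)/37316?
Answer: 81979901/244233220 ≈ 0.33566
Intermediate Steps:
-13355/P + (-1552 - 1*1151)/37316 = -13355/(-32725) + (-1552 - 1*1151)/37316 = -13355*(-1/32725) + (-1552 - 1151)*(1/37316) = 2671/6545 - 2703*1/37316 = 2671/6545 - 2703/37316 = 81979901/244233220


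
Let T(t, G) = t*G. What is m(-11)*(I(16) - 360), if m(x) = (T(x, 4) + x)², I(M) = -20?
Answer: -1149500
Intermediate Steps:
T(t, G) = G*t
m(x) = 25*x² (m(x) = (4*x + x)² = (5*x)² = 25*x²)
m(-11)*(I(16) - 360) = (25*(-11)²)*(-20 - 360) = (25*121)*(-380) = 3025*(-380) = -1149500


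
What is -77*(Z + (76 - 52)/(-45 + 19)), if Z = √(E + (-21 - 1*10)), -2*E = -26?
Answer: 924/13 - 231*I*√2 ≈ 71.077 - 326.68*I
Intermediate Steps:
E = 13 (E = -½*(-26) = 13)
Z = 3*I*√2 (Z = √(13 + (-21 - 1*10)) = √(13 + (-21 - 10)) = √(13 - 31) = √(-18) = 3*I*√2 ≈ 4.2426*I)
-77*(Z + (76 - 52)/(-45 + 19)) = -77*(3*I*√2 + (76 - 52)/(-45 + 19)) = -77*(3*I*√2 + 24/(-26)) = -77*(3*I*√2 + 24*(-1/26)) = -77*(3*I*√2 - 12/13) = -77*(-12/13 + 3*I*√2) = 924/13 - 231*I*√2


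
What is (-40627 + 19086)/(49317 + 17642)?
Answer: -21541/66959 ≈ -0.32170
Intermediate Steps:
(-40627 + 19086)/(49317 + 17642) = -21541/66959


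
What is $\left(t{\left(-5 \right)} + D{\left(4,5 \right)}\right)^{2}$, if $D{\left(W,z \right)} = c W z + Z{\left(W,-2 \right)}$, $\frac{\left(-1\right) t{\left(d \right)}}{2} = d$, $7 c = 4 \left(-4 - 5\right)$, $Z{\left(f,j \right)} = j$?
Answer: $\frac{440896}{49} \approx 8997.9$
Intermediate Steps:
$c = - \frac{36}{7}$ ($c = \frac{4 \left(-4 - 5\right)}{7} = \frac{4 \left(-9\right)}{7} = \frac{1}{7} \left(-36\right) = - \frac{36}{7} \approx -5.1429$)
$t{\left(d \right)} = - 2 d$
$D{\left(W,z \right)} = -2 - \frac{36 W z}{7}$ ($D{\left(W,z \right)} = - \frac{36 W}{7} z - 2 = - \frac{36 W z}{7} - 2 = -2 - \frac{36 W z}{7}$)
$\left(t{\left(-5 \right)} + D{\left(4,5 \right)}\right)^{2} = \left(\left(-2\right) \left(-5\right) - \left(2 + \frac{144}{7} \cdot 5\right)\right)^{2} = \left(10 - \frac{734}{7}\right)^{2} = \left(- \frac{664}{7}\right)^{2} = \frac{440896}{49}$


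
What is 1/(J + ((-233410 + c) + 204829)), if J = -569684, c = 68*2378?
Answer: -1/436561 ≈ -2.2906e-6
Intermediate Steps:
c = 161704
1/(J + ((-233410 + c) + 204829)) = 1/(-569684 + ((-233410 + 161704) + 204829)) = 1/(-569684 + (-71706 + 204829)) = 1/(-569684 + 133123) = 1/(-436561) = -1/436561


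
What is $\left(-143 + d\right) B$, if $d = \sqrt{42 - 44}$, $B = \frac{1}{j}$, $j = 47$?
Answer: $- \frac{143}{47} + \frac{i \sqrt{2}}{47} \approx -3.0426 + 0.03009 i$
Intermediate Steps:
$B = \frac{1}{47} \approx 0.021277$
$d = i \sqrt{2}$ ($d = \sqrt{-2} = i \sqrt{2} \approx 1.4142 i$)
$\left(-143 + d\right) B = \left(-143 + i \sqrt{2}\right) \frac{1}{47} = - \frac{143}{47} + \frac{i \sqrt{2}}{47}$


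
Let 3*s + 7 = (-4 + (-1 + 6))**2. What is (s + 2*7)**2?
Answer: 144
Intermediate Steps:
s = -2 (s = -7/3 + (-4 + (-1 + 6))**2/3 = -7/3 + (-4 + 5)**2/3 = -7/3 + (1/3)*1**2 = -7/3 + (1/3)*1 = -7/3 + 1/3 = -2)
(s + 2*7)**2 = (-2 + 2*7)**2 = (-2 + 14)**2 = 12**2 = 144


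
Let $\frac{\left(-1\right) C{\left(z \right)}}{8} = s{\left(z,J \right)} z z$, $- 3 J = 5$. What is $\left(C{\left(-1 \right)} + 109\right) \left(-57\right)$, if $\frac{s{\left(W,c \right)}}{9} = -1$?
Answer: $-10317$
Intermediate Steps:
$J = - \frac{5}{3}$ ($J = \left(- \frac{1}{3}\right) 5 = - \frac{5}{3} \approx -1.6667$)
$s{\left(W,c \right)} = -9$ ($s{\left(W,c \right)} = 9 \left(-1\right) = -9$)
$C{\left(z \right)} = 72 z^{2}$ ($C{\left(z \right)} = - 8 - 9 z z = - 8 \left(- 9 z^{2}\right) = 72 z^{2}$)
$\left(C{\left(-1 \right)} + 109\right) \left(-57\right) = \left(72 \left(-1\right)^{2} + 109\right) \left(-57\right) = \left(72 \cdot 1 + 109\right) \left(-57\right) = \left(72 + 109\right) \left(-57\right) = 181 \left(-57\right) = -10317$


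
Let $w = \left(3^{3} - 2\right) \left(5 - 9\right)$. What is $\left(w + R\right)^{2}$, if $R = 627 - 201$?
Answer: $106276$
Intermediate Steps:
$R = 426$
$w = -100$ ($w = \left(27 - 2\right) \left(-4\right) = 25 \left(-4\right) = -100$)
$\left(w + R\right)^{2} = \left(-100 + 426\right)^{2} = 326^{2} = 106276$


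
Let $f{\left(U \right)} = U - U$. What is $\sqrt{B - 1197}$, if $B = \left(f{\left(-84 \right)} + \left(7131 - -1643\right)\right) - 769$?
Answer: $2 \sqrt{1702} \approx 82.511$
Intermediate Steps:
$f{\left(U \right)} = 0$
$B = 8005$ ($B = \left(0 + \left(7131 - -1643\right)\right) - 769 = \left(0 + \left(7131 + 1643\right)\right) - 769 = \left(0 + 8774\right) - 769 = 8774 - 769 = 8005$)
$\sqrt{B - 1197} = \sqrt{8005 - 1197} = \sqrt{6808} = 2 \sqrt{1702}$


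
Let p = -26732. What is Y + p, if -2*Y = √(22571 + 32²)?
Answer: -26732 - 11*√195/2 ≈ -26809.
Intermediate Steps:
Y = -11*√195/2 (Y = -√(22571 + 32²)/2 = -√(22571 + 1024)/2 = -11*√195/2 ≈ -76.803)
Y + p = -11*√195/2 - 26732 = -26732 - 11*√195/2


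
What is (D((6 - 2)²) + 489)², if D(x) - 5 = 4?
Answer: 248004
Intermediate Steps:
D(x) = 9 (D(x) = 5 + 4 = 9)
(D((6 - 2)²) + 489)² = (9 + 489)² = 498² = 248004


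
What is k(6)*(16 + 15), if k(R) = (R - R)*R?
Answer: 0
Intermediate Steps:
k(R) = 0 (k(R) = 0*R = 0)
k(6)*(16 + 15) = 0*(16 + 15) = 0*31 = 0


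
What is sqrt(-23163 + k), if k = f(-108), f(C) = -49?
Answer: 2*I*sqrt(5803) ≈ 152.35*I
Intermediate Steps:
k = -49
sqrt(-23163 + k) = sqrt(-23163 - 49) = sqrt(-23212) = 2*I*sqrt(5803)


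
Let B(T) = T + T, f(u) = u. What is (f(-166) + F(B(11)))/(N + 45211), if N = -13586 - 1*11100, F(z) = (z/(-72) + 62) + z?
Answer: -2963/738900 ≈ -0.0040100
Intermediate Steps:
B(T) = 2*T
F(z) = 62 + 71*z/72 (F(z) = (z*(-1/72) + 62) + z = (-z/72 + 62) + z = (62 - z/72) + z = 62 + 71*z/72)
N = -24686 (N = -13586 - 11100 = -24686)
(f(-166) + F(B(11)))/(N + 45211) = (-166 + (62 + 71*(2*11)/72))/(-24686 + 45211) = (-166 + (62 + (71/72)*22))/20525 = (-166 + (62 + 781/36))*(1/20525) = (-166 + 3013/36)*(1/20525) = -2963/36*1/20525 = -2963/738900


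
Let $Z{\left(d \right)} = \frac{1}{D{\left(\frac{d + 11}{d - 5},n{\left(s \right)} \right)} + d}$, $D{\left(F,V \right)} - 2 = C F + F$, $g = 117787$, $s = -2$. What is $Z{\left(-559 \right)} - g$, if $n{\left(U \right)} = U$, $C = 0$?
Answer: $- \frac{9234500941}{78400} \approx -1.1779 \cdot 10^{5}$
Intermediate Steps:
$D{\left(F,V \right)} = 2 + F$ ($D{\left(F,V \right)} = 2 + \left(0 F + F\right) = 2 + \left(0 + F\right) = 2 + F$)
$Z{\left(d \right)} = \frac{1}{2 + d + \frac{11 + d}{-5 + d}}$ ($Z{\left(d \right)} = \frac{1}{\left(2 + \frac{d + 11}{d - 5}\right) + d} = \frac{1}{\left(2 + \frac{11 + d}{-5 + d}\right) + d} = \frac{1}{2 + d + \frac{11 + d}{-5 + d}}$)
$Z{\left(-559 \right)} - g = \frac{-5 - 559}{1 + \left(-559\right)^{2} - -1118} - 117787 = \frac{1}{1 + 312481 + 1118} \left(-564\right) - 117787 = \frac{1}{313600} \left(-564\right) - 117787 = - \frac{141}{78400} - 117787 = - \frac{9234500941}{78400}$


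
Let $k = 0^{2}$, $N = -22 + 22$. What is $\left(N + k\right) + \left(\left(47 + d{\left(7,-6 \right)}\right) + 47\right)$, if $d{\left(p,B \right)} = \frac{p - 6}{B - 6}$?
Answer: $\frac{1127}{12} \approx 93.917$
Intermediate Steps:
$N = 0$
$d{\left(p,B \right)} = \frac{-6 + p}{-6 + B}$
$k = 0$
$\left(N + k\right) + \left(\left(47 + d{\left(7,-6 \right)}\right) + 47\right) = \left(0 + 0\right) + \left(\left(47 + \frac{-6 + 7}{-6 - 6}\right) + 47\right) = 0 + \left(\left(47 + \frac{1}{-12} \cdot 1\right) + 47\right) = 0 + \left(\left(47 - \frac{1}{12}\right) + 47\right) = 0 + \left(\frac{563}{12} + 47\right) = 0 + \frac{1127}{12} = \frac{1127}{12}$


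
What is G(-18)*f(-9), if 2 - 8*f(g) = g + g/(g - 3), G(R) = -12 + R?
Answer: -615/16 ≈ -38.438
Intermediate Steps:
f(g) = ¼ - g/8 - g/(8*(-3 + g)) (f(g) = ¼ - (g + g/(g - 3))/8 = ¼ - (g + g/(-3 + g))/8 = ¼ + (-g/8 - g/(8*(-3 + g))) = ¼ - g/8 - g/(8*(-3 + g)))
G(-18)*f(-9) = (-12 - 18)*((-6 - 1*(-9)² + 4*(-9))/(8*(-3 - 9))) = -15*(-6 - 1*81 - 36)/(4*(-12)) = -15*(-1)*(-6 - 81 - 36)/(4*12) = -15*(-1)*(-123)/(4*12) = -30*41/32 = -615/16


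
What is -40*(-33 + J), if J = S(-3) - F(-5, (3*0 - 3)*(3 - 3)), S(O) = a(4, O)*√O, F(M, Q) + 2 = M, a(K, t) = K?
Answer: 1040 - 160*I*√3 ≈ 1040.0 - 277.13*I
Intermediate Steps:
F(M, Q) = -2 + M
S(O) = 4*√O
J = 7 + 4*I*√3 (J = 4*√(-3) - (-2 - 5) = 4*(I*√3) - 1*(-7) = 4*I*√3 + 7 = 7 + 4*I*√3 ≈ 7.0 + 6.9282*I)
-40*(-33 + J) = -40*(-33 + (7 + 4*I*√3)) = -40*(-26 + 4*I*√3) = 1040 - 160*I*√3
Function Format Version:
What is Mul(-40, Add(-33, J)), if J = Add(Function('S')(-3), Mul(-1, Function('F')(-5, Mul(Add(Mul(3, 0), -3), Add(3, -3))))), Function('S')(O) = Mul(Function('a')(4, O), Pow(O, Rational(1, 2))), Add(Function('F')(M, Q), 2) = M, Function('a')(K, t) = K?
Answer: Add(1040, Mul(-160, I, Pow(3, Rational(1, 2)))) ≈ Add(1040.0, Mul(-277.13, I))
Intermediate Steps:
Function('F')(M, Q) = Add(-2, M)
Function('S')(O) = Mul(4, Pow(O, Rational(1, 2)))
J = Add(7, Mul(4, I, Pow(3, Rational(1, 2)))) (J = Add(Mul(4, Pow(-3, Rational(1, 2))), Mul(-1, Add(-2, -5))) = Add(Mul(4, Mul(I, Pow(3, Rational(1, 2)))), Mul(-1, -7)) = Add(Mul(4, I, Pow(3, Rational(1, 2))), 7) = Add(7, Mul(4, I, Pow(3, Rational(1, 2)))) ≈ Add(7.0000, Mul(6.9282, I)))
Mul(-40, Add(-33, J)) = Mul(-40, Add(-33, Add(7, Mul(4, I, Pow(3, Rational(1, 2)))))) = Mul(-40, Add(-26, Mul(4, I, Pow(3, Rational(1, 2))))) = Add(1040, Mul(-160, I, Pow(3, Rational(1, 2))))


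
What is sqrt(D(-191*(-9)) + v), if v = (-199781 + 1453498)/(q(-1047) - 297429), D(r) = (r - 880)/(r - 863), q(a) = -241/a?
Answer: I*sqrt(14367031048343684397022)/66641295308 ≈ 1.7986*I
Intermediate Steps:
D(r) = (-880 + r)/(-863 + r)
v = -1312641699/311407922 (v = (-199781 + 1453498)/(-241/(-1047) - 297429) = 1253717/(-241*(-1/1047) - 297429) = 1253717/(241/1047 - 297429) = 1253717/(-311407922/1047) = 1253717*(-1047/311407922) = -1312641699/311407922 ≈ -4.2152)
sqrt(D(-191*(-9)) + v) = sqrt((-880 - 191*(-9))/(-863 - 191*(-9)) - 1312641699/311407922) = sqrt((-880 + 1719)/(-863 + 1719) - 1312641699/311407922) = sqrt(839/856 - 1312641699/311407922) = sqrt(-431175023893/133282590616) = I*sqrt(14367031048343684397022)/66641295308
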